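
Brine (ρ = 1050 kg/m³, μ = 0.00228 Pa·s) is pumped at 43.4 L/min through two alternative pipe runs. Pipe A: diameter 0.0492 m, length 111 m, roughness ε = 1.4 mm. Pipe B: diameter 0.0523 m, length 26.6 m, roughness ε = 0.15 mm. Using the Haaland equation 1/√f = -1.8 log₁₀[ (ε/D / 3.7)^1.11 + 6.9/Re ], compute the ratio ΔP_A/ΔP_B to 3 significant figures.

Pipe A: V = Q/A = 0.0007233/0.001901 = 0.3805 m/s; Re = 8621; ε/D = 0.0285; Haaland → f = 0.05961; ΔP_A = f(L/D)(ρV²/2) = 1.022e+04 Pa.
Pipe B: V = Q/A = 0.0007233/0.002148 = 0.3367 m/s; Re = 8110; ε/D = 0.00287; Haaland → f = 0.03621; ΔP_B = f(L/D)(ρV²/2) = 1096 Pa.
ΔP_A/ΔP_B = 1.022e+04/1096 = 9.32.

ΔP_A/ΔP_B ≈ 9.32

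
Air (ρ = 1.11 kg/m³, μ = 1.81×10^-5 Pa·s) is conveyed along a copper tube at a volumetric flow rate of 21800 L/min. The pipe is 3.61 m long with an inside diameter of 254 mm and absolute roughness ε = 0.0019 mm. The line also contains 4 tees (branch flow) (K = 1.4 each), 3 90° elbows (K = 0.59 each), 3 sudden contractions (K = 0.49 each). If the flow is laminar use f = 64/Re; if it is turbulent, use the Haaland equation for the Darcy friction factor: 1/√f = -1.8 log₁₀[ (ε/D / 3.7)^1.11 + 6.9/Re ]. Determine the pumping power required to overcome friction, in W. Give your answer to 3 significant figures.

P ≈ 94.2 W

Q = 21800 L/min = 21800/60000 = 0.3633 m³/s.
Cross-sectional area A = πD²/4 = π(0.254)²/4 = 0.05067 m²; mean velocity V = Q/A = 0.3633/0.05067 = 7.17 m/s.
Reynolds number Re = ρVD/μ = 1.11 · 7.17 · 0.254 / 1.81e-05 = 1.117e+05.
Re > 4000 → turbulent. Relative roughness ε/D = 1.9e-06/0.254 = 7.48e-06. Haaland: 1/√f = -1.8 log₁₀[(7.48e-06/3.7)^1.11 + 6.9/1.117e+05] = -1.8 log₁₀[4.78e-07 + 6.18e-05] = 7.57, so f = 0.01745.
Total minor-loss coefficient ΣK = 4·1.4 + 3·0.59 + 3·0.49 = 8.84.
ΔP = [f·L/D + ΣK]·(ρV²/2) = [0.01745·3.61/0.254 + 8.84]·(1.11·7.17²/2) = [0.248 + 8.84]·28.54 = 259.3 Pa.
Pumping power P = QΔP = 0.3633·259.3 = 94.22 W = 94.2 W.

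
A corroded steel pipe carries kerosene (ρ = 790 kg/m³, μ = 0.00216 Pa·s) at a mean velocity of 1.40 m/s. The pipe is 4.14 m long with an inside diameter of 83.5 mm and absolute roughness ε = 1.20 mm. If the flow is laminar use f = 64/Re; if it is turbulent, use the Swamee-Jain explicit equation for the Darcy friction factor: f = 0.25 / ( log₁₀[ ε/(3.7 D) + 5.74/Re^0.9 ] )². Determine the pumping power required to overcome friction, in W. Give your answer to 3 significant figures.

Reynolds number Re = ρVD/μ = 790 · 1.4 · 0.0835 / 0.00216 = 4.276e+04.
Re > 4000 → turbulent. Relative roughness ε/D = 0.0012/0.0835 = 0.0144. Swamee-Jain: f = 0.25/(log₁₀[0.0144/3.7 + 5.74/4.276e+04^0.9])² = 0.25/(log₁₀[0.00388 + 0.00039])² = 0.25/(-2.369)² = 0.04454.
Darcy-Weisbach: ΔP = f(L/D)(ρV²/2) = 0.04454·(4.14/0.0835)·(790·1.4²/2) = 0.04454·49.58·774.2 = 1710 Pa.
Q = V·A = 1.4·0.005476 = 0.007666 m³/s.
Pumping power P = QΔP = 0.007666·1710 = 13.11 W = 13.1 W.

P ≈ 13.1 W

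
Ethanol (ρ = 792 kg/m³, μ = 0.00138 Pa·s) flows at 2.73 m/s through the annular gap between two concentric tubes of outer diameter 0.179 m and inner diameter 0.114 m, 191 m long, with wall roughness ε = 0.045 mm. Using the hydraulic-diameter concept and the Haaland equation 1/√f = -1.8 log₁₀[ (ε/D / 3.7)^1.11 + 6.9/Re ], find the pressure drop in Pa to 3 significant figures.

ΔP ≈ 180000 Pa

Hydraulic diameter D_h = 4A/P = D_o - D_i = 0.179 - 0.114 = 0.065 m.
Re = ρVD_h/μ = 792·2.73·0.065/0.00138 = 1.018e+05.
ε/D_h = 4.5e-05/0.065 = 0.000692; Haaland gives 1/√f = -1.8 log₁₀[7.28e-05+6.78e-05] = 6.934, so f = 0.0208.
ΔP = f(L/D_h)(ρV²/2) = 0.0208·191/0.065·2951 = 1.804e+05 Pa.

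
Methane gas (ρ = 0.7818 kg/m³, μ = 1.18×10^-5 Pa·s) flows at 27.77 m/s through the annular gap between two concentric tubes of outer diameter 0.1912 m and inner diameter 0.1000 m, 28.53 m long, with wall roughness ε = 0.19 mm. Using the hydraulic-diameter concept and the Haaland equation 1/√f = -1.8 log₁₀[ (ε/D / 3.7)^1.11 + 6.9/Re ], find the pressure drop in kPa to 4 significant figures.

ΔP ≈ 2.323 kPa

Hydraulic diameter D_h = 4A/P = D_o - D_i = 0.1912 - 0.1 = 0.0912 m.
Re = ρVD_h/μ = 0.7818·27.77·0.0912/1.18e-05 = 1.678e+05.
ε/D_h = 0.00019/0.0912 = 0.00208; Haaland gives 1/√f = -1.8 log₁₀[0.000247+4.11e-05] = 6.372, so f = 0.02463.
ΔP = f(L/D_h)(ρV²/2) = 0.02463·28.53/0.0912·301.5 = 2323 Pa.
ΔP = 2.323 kPa.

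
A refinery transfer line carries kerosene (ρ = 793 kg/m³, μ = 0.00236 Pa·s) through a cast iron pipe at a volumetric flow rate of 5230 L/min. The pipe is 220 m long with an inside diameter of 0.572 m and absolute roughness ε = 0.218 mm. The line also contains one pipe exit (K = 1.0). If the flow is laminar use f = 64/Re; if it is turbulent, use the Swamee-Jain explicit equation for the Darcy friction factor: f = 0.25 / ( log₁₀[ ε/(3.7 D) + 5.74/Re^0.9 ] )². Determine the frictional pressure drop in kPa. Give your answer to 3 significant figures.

Q = 5230 L/min = 5230/60000 = 0.08717 m³/s.
Cross-sectional area A = πD²/4 = π(0.572)²/4 = 0.257 m²; mean velocity V = Q/A = 0.08717/0.257 = 0.3392 m/s.
Reynolds number Re = ρVD/μ = 793 · 0.3392 · 0.572 / 0.00236 = 6.52e+04.
Re > 4000 → turbulent. Relative roughness ε/D = 0.000218/0.572 = 0.000381. Swamee-Jain: f = 0.25/(log₁₀[0.000381/3.7 + 5.74/6.52e+04^0.9])² = 0.25/(log₁₀[0.000103 + 0.000267])² = 0.25/(-3.432)² = 0.02122.
Total minor-loss coefficient ΣK = 1·1 = 1.
ΔP = [f·L/D + ΣK]·(ρV²/2) = [0.02122·220/0.572 + 1]·(793·0.3392²/2) = [8.163 + 1]·45.62 = 418 Pa.
ΔP = 418 Pa = 0.418 kPa.

ΔP ≈ 0.418 kPa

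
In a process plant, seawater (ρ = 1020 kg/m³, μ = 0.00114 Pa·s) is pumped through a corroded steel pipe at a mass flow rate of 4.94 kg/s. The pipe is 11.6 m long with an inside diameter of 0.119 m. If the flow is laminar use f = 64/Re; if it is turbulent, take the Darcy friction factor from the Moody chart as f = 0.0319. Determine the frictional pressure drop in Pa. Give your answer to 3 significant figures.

ΔP ≈ 301 Pa

A = πD²/4 = π(0.119)²/4 = 0.01112 m²; mean velocity V = ṁ/(ρA) = 4.94/(1020 · 0.01112) = 0.4355 m/s.
Reynolds number Re = ρVD/μ = 1020 · 0.4355 · 0.119 / 0.00114 = 4.636e+04.
Re > 4000 → turbulent; use the Moody-chart value f = 0.0319.
Darcy-Weisbach: ΔP = f(L/D)(ρV²/2) = 0.0319·(11.6/0.119)·(1020·0.4355²/2) = 0.0319·97.48·96.71 = 300.7 Pa.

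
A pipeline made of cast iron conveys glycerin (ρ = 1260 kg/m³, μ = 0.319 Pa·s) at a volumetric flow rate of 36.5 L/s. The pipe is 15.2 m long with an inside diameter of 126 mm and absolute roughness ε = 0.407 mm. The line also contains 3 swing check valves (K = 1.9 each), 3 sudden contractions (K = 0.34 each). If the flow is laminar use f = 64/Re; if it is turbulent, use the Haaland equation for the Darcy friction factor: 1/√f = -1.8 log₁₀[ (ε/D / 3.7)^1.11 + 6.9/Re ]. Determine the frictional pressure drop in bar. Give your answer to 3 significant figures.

ΔP ≈ 0.649 bar

Q = 36.5 L/s = 36.5/1000 = 0.0365 m³/s.
Cross-sectional area A = πD²/4 = π(0.126)²/4 = 0.01247 m²; mean velocity V = Q/A = 0.0365/0.01247 = 2.927 m/s.
Reynolds number Re = ρVD/μ = 1260 · 2.927 · 0.126 / 0.319 = 1457.
Re < 2300 → laminar flow, so f = 64/Re = 64/1457 = 0.04393 (the turbulent correlation is not needed).
Total minor-loss coefficient ΣK = 3·1.9 + 3·0.34 = 6.72.
ΔP = [f·L/D + ΣK]·(ρV²/2) = [0.04393·15.2/0.126 + 6.72]·(1260·2.927²/2) = [5.3 + 6.72]·5398 = 6.489e+04 Pa.
ΔP = 6.489e+04 Pa = 0.649 bar.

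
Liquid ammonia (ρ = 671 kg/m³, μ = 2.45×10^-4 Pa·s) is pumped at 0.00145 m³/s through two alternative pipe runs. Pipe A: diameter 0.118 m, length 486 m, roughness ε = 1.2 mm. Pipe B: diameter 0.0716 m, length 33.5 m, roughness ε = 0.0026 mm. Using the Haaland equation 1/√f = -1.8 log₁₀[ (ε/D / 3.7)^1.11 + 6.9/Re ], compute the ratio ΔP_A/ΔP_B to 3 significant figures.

Pipe A: V = Q/A = 0.00145/0.01094 = 0.1326 m/s; Re = 4.285e+04; ε/D = 0.0102; Haaland → f = 0.03947; ΔP_A = f(L/D)(ρV²/2) = 958.8 Pa.
Pipe B: V = Q/A = 0.00145/0.004026 = 0.3601 m/s; Re = 7.062e+04; ε/D = 3.63e-05; Haaland → f = 0.01931; ΔP_B = f(L/D)(ρV²/2) = 393.1 Pa.
ΔP_A/ΔP_B = 958.8/393.1 = 2.44.

ΔP_A/ΔP_B ≈ 2.44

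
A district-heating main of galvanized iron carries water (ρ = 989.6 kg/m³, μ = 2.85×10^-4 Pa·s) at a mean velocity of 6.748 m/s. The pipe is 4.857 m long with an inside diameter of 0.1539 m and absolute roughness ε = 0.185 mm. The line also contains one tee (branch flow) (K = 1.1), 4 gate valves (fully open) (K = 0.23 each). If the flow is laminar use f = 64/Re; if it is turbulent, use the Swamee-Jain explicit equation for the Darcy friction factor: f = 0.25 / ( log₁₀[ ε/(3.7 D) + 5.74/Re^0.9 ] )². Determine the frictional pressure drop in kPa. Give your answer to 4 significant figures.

Reynolds number Re = ρVD/μ = 989.6 · 6.748 · 0.1539 / 0.000285 = 3.606e+06.
Re > 4000 → turbulent. Relative roughness ε/D = 0.000185/0.1539 = 0.0012. Swamee-Jain: f = 0.25/(log₁₀[0.0012/3.7 + 5.74/3.606e+06^0.9])² = 0.25/(log₁₀[0.000325 + 7.2e-06])² = 0.25/(-3.479)² = 0.02066.
Total minor-loss coefficient ΣK = 1·1.1 + 4·0.23 = 2.02.
ΔP = [f·L/D + ΣK]·(ρV²/2) = [0.02066·4.857/0.1539 + 2.02]·(989.6·6.748²/2) = [0.652 + 2.02]·2.253e+04 = 6.02e+04 Pa.
ΔP = 6.02e+04 Pa = 60.20 kPa.

ΔP ≈ 60.20 kPa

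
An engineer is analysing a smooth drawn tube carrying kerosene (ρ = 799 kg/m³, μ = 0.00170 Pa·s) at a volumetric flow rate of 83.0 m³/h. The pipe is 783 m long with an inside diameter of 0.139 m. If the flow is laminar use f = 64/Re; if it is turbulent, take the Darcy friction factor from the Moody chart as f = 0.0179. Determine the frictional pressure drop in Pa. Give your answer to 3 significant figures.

ΔP ≈ 93000 Pa

Q = 83.0 m³/h = 83.0/3600 = 0.02306 m³/s.
Cross-sectional area A = πD²/4 = π(0.139)²/4 = 0.01517 m²; mean velocity V = Q/A = 0.02306/0.01517 = 1.519 m/s.
Reynolds number Re = ρVD/μ = 799 · 1.519 · 0.139 / 0.0017 = 9.926e+04.
Re > 4000 → turbulent; use the Moody-chart value f = 0.0179.
Darcy-Weisbach: ΔP = f(L/D)(ρV²/2) = 0.0179·(783/0.139)·(799·1.519²/2) = 0.0179·5633·922.2 = 9.299e+04 Pa.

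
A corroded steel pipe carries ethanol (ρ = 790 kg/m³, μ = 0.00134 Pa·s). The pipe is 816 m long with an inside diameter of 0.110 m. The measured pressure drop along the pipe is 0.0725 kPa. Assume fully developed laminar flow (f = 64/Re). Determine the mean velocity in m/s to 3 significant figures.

V ≈ 0.0251 m/s

For laminar flow, f = 64/Re with Re = ρVD/μ, so Darcy-Weisbach reduces to ΔP = 32μLV/D². Solving for V: V = ΔP·D²/(32μL) = 72.5·(0.11)²/(32·0.00134·816) = 0.02507 m/s.
Check: Re = ρVD/μ = 790·0.02507·0.11/0.00134 = 1626 < 2300, so the laminar assumption holds.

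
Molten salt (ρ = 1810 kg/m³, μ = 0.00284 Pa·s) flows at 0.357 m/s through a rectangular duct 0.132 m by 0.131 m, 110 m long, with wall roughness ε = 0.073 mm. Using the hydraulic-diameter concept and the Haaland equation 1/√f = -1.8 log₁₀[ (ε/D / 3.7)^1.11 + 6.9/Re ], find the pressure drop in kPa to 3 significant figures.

ΔP ≈ 2.37 kPa

Hydraulic diameter D_h = 4A/P = 4·(0.132·0.131)/(2·(0.132+0.131)) = 0.06917/0.526 = 0.1315 m.
Re = ρVD_h/μ = 1810·0.357·0.1315/0.00284 = 2.992e+04.
ε/D_h = 7.3e-05/0.1315 = 0.000555; Haaland gives 1/√f = -1.8 log₁₀[5.7e-05+0.000231] = 6.374, so f = 0.02461.
ΔP = f(L/D_h)(ρV²/2) = 0.02461·110/0.1315·115.3 = 2375 Pa.
ΔP = 2.37 kPa.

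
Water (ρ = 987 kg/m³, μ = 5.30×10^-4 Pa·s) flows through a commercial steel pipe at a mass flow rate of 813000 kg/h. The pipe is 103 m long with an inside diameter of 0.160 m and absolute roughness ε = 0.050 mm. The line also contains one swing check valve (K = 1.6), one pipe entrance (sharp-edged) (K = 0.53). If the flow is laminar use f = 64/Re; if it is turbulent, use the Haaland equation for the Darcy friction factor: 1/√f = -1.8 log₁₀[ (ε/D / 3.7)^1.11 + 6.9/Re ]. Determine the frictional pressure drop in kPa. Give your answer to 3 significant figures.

ΔP ≈ 765 kPa

ṁ = 813000 kg/h = 813000/3600 = 225.8 kg/s.
A = πD²/4 = π(0.16)²/4 = 0.02011 m²; mean velocity V = ṁ/(ρA) = 225.8/(987 · 0.02011) = 11.38 m/s.
Reynolds number Re = ρVD/μ = 987 · 11.38 · 0.16 / 0.00053 = 3.391e+06.
Re > 4000 → turbulent. Relative roughness ε/D = 5e-05/0.16 = 0.000313. Haaland: 1/√f = -1.8 log₁₀[(0.000313/3.7)^1.11 + 6.9/3.391e+06] = -1.8 log₁₀[3.01e-05 + 2.03e-06] = 8.087, so f = 0.01529.
Total minor-loss coefficient ΣK = 1·1.6 + 1·0.53 = 2.13.
ΔP = [f·L/D + ΣK]·(ρV²/2) = [0.01529·103/0.16 + 2.13]·(987·11.38²/2) = [9.842 + 2.13]·6.391e+04 = 7.652e+05 Pa.
ΔP = 7.652e+05 Pa = 765 kPa.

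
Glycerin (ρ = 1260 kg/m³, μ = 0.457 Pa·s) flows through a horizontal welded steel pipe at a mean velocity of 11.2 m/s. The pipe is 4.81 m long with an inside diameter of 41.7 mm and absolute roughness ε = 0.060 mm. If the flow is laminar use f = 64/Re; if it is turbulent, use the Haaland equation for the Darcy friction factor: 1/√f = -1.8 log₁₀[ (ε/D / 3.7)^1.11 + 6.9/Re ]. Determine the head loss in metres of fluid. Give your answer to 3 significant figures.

h_f ≈ 36.7 m

Reynolds number Re = ρVD/μ = 1260 · 11.2 · 0.0417 / 0.457 = 1288.
Re < 2300 → laminar flow, so f = 64/Re = 64/1288 = 0.0497 (the turbulent correlation is not needed).
Darcy-Weisbach: ΔP = f(L/D)(ρV²/2) = 0.0497·(4.81/0.0417)·(1260·11.2²/2) = 0.0497·115.3·7.903e+04 = 4.531e+05 Pa.
Head loss h_f = ΔP/(ρg) = 4.531e+05/(1260·9.81) = 36.7 m.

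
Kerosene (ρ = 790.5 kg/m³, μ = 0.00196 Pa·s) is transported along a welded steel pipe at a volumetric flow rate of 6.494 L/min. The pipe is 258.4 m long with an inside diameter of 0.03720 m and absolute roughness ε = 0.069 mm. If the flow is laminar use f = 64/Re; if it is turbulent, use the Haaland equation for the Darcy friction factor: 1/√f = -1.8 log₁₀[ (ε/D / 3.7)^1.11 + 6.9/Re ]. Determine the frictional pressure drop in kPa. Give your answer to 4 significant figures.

ΔP ≈ 1.166 kPa

Q = 6.494 L/min = 6.494/60000 = 0.0001082 m³/s.
Cross-sectional area A = πD²/4 = π(0.0372)²/4 = 0.001087 m²; mean velocity V = Q/A = 0.0001082/0.001087 = 0.09958 m/s.
Reynolds number Re = ρVD/μ = 790.5 · 0.09958 · 0.0372 / 0.00196 = 1494.
Re < 2300 → laminar flow, so f = 64/Re = 64/1494 = 0.04284 (the turbulent correlation is not needed).
Darcy-Weisbach: ΔP = f(L/D)(ρV²/2) = 0.04284·(258.4/0.0372)·(790.5·0.09958²/2) = 0.04284·6946·3.92 = 1166 Pa.
ΔP = 1166 Pa = 1.166 kPa.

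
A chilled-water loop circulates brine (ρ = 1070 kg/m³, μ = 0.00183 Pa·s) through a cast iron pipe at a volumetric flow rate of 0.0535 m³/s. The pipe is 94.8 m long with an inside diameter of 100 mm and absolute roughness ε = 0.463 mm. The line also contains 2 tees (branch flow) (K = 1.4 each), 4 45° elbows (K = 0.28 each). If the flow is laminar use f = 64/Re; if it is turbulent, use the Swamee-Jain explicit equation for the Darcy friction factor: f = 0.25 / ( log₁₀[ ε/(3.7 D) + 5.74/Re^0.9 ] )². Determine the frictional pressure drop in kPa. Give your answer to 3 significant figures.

ΔP ≈ 804 kPa

Cross-sectional area A = πD²/4 = π(0.1)²/4 = 0.007854 m²; mean velocity V = Q/A = 0.0535/0.007854 = 6.812 m/s.
Reynolds number Re = ρVD/μ = 1070 · 6.812 · 0.1 / 0.00183 = 3.983e+05.
Re > 4000 → turbulent. Relative roughness ε/D = 0.000463/0.1 = 0.00463. Swamee-Jain: f = 0.25/(log₁₀[0.00463/3.7 + 5.74/3.983e+05^0.9])² = 0.25/(log₁₀[0.00125 + 5.23e-05])² = 0.25/(-2.885)² = 0.03004.
Total minor-loss coefficient ΣK = 2·1.4 + 4·0.28 = 3.92.
ΔP = [f·L/D + ΣK]·(ρV²/2) = [0.03004·94.8/0.1 + 3.92]·(1070·6.812²/2) = [28.48 + 3.92]·2.482e+04 = 8.043e+05 Pa.
ΔP = 8.043e+05 Pa = 804 kPa.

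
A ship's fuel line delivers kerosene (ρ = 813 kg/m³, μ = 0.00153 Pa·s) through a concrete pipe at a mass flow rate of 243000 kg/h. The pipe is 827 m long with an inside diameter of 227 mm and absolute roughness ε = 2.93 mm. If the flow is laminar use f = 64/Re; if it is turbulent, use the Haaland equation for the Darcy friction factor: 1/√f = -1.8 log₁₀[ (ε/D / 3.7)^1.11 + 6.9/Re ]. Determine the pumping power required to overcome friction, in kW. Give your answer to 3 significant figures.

ṁ = 243000 kg/h = 243000/3600 = 67.5 kg/s.
A = πD²/4 = π(0.227)²/4 = 0.04047 m²; mean velocity V = ṁ/(ρA) = 67.5/(813 · 0.04047) = 2.052 m/s.
Reynolds number Re = ρVD/μ = 813 · 2.052 · 0.227 / 0.00153 = 2.475e+05.
Re > 4000 → turbulent. Relative roughness ε/D = 0.00293/0.227 = 0.0129. Haaland: 1/√f = -1.8 log₁₀[(0.0129/3.7)^1.11 + 6.9/2.475e+05] = -1.8 log₁₀[0.00187 + 2.79e-05] = 4.898, so f = 0.04168.
Darcy-Weisbach: ΔP = f(L/D)(ρV²/2) = 0.04168·(827/0.227)·(813·2.052²/2) = 0.04168·3643·1711 = 2.598e+05 Pa.
Q = ṁ/ρ = 67.5/813 = 0.08303 m³/s.
Pumping power P = QΔP = 0.08303·2.598e+05 = 21570 W = 21.6 kW.

P ≈ 21.6 kW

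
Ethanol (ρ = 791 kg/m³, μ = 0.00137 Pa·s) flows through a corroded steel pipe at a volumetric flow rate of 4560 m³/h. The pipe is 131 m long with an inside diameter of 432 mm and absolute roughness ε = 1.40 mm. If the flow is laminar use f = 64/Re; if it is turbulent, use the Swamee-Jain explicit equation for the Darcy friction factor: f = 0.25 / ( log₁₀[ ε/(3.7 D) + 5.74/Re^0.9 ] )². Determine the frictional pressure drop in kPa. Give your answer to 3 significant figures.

Q = 4560 m³/h = 4560/3600 = 1.267 m³/s.
Cross-sectional area A = πD²/4 = π(0.432)²/4 = 0.1466 m²; mean velocity V = Q/A = 1.267/0.1466 = 8.642 m/s.
Reynolds number Re = ρVD/μ = 791 · 8.642 · 0.432 / 0.00137 = 2.155e+06.
Re > 4000 → turbulent. Relative roughness ε/D = 0.0014/0.432 = 0.00324. Swamee-Jain: f = 0.25/(log₁₀[0.00324/3.7 + 5.74/2.155e+06^0.9])² = 0.25/(log₁₀[0.000876 + 1.14e-05])² = 0.25/(-3.052)² = 0.02684.
Darcy-Weisbach: ΔP = f(L/D)(ρV²/2) = 0.02684·(131/0.432)·(791·8.642²/2) = 0.02684·303.2·2.954e+04 = 2.404e+05 Pa.
ΔP = 2.404e+05 Pa = 240 kPa.

ΔP ≈ 240 kPa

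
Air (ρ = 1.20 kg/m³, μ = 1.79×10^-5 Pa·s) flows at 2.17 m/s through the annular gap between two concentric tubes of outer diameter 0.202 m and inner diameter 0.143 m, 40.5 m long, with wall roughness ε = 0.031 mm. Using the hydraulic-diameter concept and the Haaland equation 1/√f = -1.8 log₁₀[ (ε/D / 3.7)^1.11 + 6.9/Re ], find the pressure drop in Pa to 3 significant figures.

Hydraulic diameter D_h = 4A/P = D_o - D_i = 0.202 - 0.143 = 0.059 m.
Re = ρVD_h/μ = 1.2·2.17·0.059/1.79e-05 = 8583.
ε/D_h = 3.1e-05/0.059 = 0.000525; Haaland gives 1/√f = -1.8 log₁₀[5.36e-05+0.000804] = 5.52, so f = 0.03282.
ΔP = f(L/D_h)(ρV²/2) = 0.03282·40.5/0.059·2.825 = 63.65 Pa.

ΔP ≈ 63.6 Pa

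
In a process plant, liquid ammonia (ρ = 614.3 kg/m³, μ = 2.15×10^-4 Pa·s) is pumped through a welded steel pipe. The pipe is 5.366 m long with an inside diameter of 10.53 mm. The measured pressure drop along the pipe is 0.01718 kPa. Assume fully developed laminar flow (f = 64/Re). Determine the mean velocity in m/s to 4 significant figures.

For laminar flow, f = 64/Re with Re = ρVD/μ, so Darcy-Weisbach reduces to ΔP = 32μLV/D². Solving for V: V = ΔP·D²/(32μL) = 17.18·(0.01053)²/(32·0.000215·5.366) = 0.0516 m/s.
Check: Re = ρVD/μ = 614.3·0.0516·0.01053/0.000215 = 1552 < 2300, so the laminar assumption holds.

V ≈ 0.05160 m/s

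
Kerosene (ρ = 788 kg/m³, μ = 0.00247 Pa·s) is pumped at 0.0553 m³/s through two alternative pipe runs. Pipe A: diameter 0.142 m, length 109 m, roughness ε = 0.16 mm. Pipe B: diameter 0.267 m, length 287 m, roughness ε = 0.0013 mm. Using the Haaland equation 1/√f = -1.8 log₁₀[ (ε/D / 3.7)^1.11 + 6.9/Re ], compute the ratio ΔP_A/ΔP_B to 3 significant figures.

ΔP_A/ΔP_B ≈ 10.5

Pipe A: V = Q/A = 0.0553/0.01584 = 3.492 m/s; Re = 1.582e+05; ε/D = 0.00113; Haaland → f = 0.02168; ΔP_A = f(L/D)(ρV²/2) = 7.995e+04 Pa.
Pipe B: V = Q/A = 0.0553/0.05599 = 0.9877 m/s; Re = 8.413e+04; ε/D = 4.87e-06; Haaland → f = 0.0185; ΔP_B = f(L/D)(ρV²/2) = 7643 Pa.
ΔP_A/ΔP_B = 7.995e+04/7643 = 10.5.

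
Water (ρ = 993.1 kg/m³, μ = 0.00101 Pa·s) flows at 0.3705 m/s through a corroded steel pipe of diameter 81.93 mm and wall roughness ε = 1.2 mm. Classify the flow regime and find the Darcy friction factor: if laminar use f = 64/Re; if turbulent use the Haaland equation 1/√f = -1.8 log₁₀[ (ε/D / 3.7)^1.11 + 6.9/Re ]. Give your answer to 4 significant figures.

f ≈ 0.04488

Re = ρVD/μ = 993.1·0.3705·0.08193/0.00101 = 2.985e+04.
Re > 4000 → turbulent. ε/D = 0.0012/0.08193 = 0.0146; Haaland: 1/√f = -1.8 log₁₀[0.00215 + 0.000231] = 4.72, so f = 0.04488.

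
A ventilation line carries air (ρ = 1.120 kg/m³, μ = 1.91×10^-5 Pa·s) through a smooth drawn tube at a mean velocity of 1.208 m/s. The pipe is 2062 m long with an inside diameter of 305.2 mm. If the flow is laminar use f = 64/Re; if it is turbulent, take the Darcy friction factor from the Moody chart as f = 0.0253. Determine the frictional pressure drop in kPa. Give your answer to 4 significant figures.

Reynolds number Re = ρVD/μ = 1.12 · 1.208 · 0.3052 / 1.91e-05 = 2.162e+04.
Re > 4000 → turbulent; use the Moody-chart value f = 0.0253.
Darcy-Weisbach: ΔP = f(L/D)(ρV²/2) = 0.0253·(2062/0.3052)·(1.12·1.208²/2) = 0.0253·6756·0.8172 = 139.7 Pa.
ΔP = 139.7 Pa = 0.1397 kPa.

ΔP ≈ 0.1397 kPa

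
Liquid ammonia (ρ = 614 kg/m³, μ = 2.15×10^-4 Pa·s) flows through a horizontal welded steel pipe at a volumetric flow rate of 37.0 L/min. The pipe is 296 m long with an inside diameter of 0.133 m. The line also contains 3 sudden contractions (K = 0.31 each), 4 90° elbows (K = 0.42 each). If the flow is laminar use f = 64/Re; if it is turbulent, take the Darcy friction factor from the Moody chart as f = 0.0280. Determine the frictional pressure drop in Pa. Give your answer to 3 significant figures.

Q = 37.0 L/min = 37.0/60000 = 0.0006167 m³/s.
Cross-sectional area A = πD²/4 = π(0.133)²/4 = 0.01389 m²; mean velocity V = Q/A = 0.0006167/0.01389 = 0.04439 m/s.
Reynolds number Re = ρVD/μ = 614 · 0.04439 · 0.133 / 0.000215 = 1.686e+04.
Re > 4000 → turbulent; use the Moody-chart value f = 0.0280.
Total minor-loss coefficient ΣK = 3·0.31 + 4·0.42 = 2.61.
ΔP = [f·L/D + ΣK]·(ρV²/2) = [0.028·296/0.133 + 2.61]·(614·0.04439²/2) = [62.32 + 2.61]·0.6049 = 39.27 Pa.

ΔP ≈ 39.3 Pa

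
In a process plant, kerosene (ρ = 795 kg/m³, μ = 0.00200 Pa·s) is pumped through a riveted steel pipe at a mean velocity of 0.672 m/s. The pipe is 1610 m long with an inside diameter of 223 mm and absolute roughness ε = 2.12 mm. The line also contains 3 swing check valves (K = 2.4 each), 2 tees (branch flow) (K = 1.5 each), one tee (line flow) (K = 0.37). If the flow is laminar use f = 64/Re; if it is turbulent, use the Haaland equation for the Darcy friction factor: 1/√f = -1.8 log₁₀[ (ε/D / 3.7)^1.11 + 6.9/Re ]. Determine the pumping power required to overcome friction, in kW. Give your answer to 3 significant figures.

P ≈ 1.35 kW

Reynolds number Re = ρVD/μ = 795 · 0.672 · 0.223 / 0.002 = 5.957e+04.
Re > 4000 → turbulent. Relative roughness ε/D = 0.00212/0.223 = 0.00951. Haaland: 1/√f = -1.8 log₁₀[(0.00951/3.7)^1.11 + 6.9/5.957e+04] = -1.8 log₁₀[0.00133 + 0.000116] = 5.11, so f = 0.0383.
Total minor-loss coefficient ΣK = 3·2.4 + 2·1.5 + 1·0.37 = 10.6.
ΔP = [f·L/D + ΣK]·(ρV²/2) = [0.0383·1610/0.223 + 10.6]·(795·0.672²/2) = [276.5 + 10.6]·179.5 = 5.153e+04 Pa.
Q = V·A = 0.672·0.03906 = 0.02625 m³/s.
Pumping power P = QΔP = 0.02625·5.153e+04 = 1352 W = 1.35 kW.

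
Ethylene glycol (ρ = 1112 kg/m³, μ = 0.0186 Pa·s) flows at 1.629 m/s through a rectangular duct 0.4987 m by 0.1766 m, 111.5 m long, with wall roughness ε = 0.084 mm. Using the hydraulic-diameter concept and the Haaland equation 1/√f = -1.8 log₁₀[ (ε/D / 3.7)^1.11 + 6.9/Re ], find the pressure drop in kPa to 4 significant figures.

ΔP ≈ 15.72 kPa

Hydraulic diameter D_h = 4A/P = 4·(0.4987·0.1766)/(2·(0.4987+0.1766)) = 0.3523/1.351 = 0.2608 m.
Re = ρVD_h/μ = 1112·1.629·0.2608/0.0186 = 2.54e+04.
ε/D_h = 8.4e-05/0.2608 = 0.000322; Haaland gives 1/√f = -1.8 log₁₀[3.11e-05+0.000272] = 6.334, so f = 0.02493.
ΔP = f(L/D_h)(ρV²/2) = 0.02493·111.5/0.2608·1475 = 1.572e+04 Pa.
ΔP = 15.72 kPa.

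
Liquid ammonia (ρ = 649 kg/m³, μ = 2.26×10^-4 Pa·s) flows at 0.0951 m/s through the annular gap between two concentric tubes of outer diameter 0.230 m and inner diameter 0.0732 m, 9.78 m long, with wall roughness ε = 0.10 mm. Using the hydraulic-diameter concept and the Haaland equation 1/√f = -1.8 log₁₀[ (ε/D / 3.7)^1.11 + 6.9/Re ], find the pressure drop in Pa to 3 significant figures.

ΔP ≈ 4.26 Pa

Hydraulic diameter D_h = 4A/P = D_o - D_i = 0.23 - 0.0732 = 0.1568 m.
Re = ρVD_h/μ = 649·0.0951·0.1568/0.000226 = 4.282e+04.
ε/D_h = 0.0001/0.1568 = 0.000638; Haaland gives 1/√f = -1.8 log₁₀[6.64e-05+0.000161] = 6.557, so f = 0.02326.
ΔP = f(L/D_h)(ρV²/2) = 0.02326·9.78/0.1568·2.935 = 4.257 Pa.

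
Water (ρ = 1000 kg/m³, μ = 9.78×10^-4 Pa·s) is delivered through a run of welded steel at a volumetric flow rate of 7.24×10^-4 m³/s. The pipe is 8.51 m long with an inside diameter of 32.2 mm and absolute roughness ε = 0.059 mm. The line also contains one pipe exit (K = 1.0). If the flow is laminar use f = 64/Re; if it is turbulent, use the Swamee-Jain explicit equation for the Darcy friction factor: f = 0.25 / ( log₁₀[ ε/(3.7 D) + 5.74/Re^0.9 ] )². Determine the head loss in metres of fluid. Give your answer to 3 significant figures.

Cross-sectional area A = πD²/4 = π(0.0322)²/4 = 0.0008143 m²; mean velocity V = Q/A = 0.000724/0.0008143 = 0.8891 m/s.
Reynolds number Re = ρVD/μ = 1000 · 0.8891 · 0.0322 / 0.000978 = 2.927e+04.
Re > 4000 → turbulent. Relative roughness ε/D = 5.9e-05/0.0322 = 0.00183. Swamee-Jain: f = 0.25/(log₁₀[0.00183/3.7 + 5.74/2.927e+04^0.9])² = 0.25/(log₁₀[0.000495 + 0.000548])² = 0.25/(-2.981)² = 0.02812.
Total minor-loss coefficient ΣK = 1·1 = 1.
ΔP = [f·L/D + ΣK]·(ρV²/2) = [0.02812·8.51/0.0322 + 1]·(1000·0.8891²/2) = [7.433 + 1]·395.2 = 3333 Pa.
Head loss h_f = ΔP/(ρg) = 3333/(1000·9.81) = 0.340 m.

h_f ≈ 0.340 m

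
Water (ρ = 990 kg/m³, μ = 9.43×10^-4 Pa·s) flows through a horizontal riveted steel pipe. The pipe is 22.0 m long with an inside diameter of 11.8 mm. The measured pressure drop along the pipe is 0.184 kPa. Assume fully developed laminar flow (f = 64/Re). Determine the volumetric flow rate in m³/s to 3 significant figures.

Q ≈ 4.22×10^-6 m³/s

For laminar flow, f = 64/Re with Re = ρVD/μ, so Darcy-Weisbach reduces to ΔP = 32μLV/D². Solving for V: V = ΔP·D²/(32μL) = 184·(0.0118)²/(32·0.000943·22) = 0.03859 m/s.
Check: Re = ρVD/μ = 990·0.03859·0.0118/0.000943 = 478.1 < 2300, so the laminar assumption holds.
Q = V·A = 0.03859·(π/4·0.0118²) = 4.22e-06 m³/s = 4.22×10^-6 m³/s.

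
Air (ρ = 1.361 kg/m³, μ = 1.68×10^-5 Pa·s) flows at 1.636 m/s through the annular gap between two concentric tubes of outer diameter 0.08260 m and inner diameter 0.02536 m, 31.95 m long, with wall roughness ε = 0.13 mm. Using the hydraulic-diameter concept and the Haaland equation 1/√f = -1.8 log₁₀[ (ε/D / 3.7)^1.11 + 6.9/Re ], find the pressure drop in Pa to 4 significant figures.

ΔP ≈ 36.61 Pa

Hydraulic diameter D_h = 4A/P = D_o - D_i = 0.0826 - 0.02536 = 0.05724 m.
Re = ρVD_h/μ = 1.361·1.636·0.05724/1.68e-05 = 7586.
ε/D_h = 0.00013/0.05724 = 0.00227; Haaland gives 1/√f = -1.8 log₁₀[0.000272+0.00091] = 5.27, so f = 0.03601.
ΔP = f(L/D_h)(ρV²/2) = 0.03601·31.95/0.05724·1.821 = 36.61 Pa.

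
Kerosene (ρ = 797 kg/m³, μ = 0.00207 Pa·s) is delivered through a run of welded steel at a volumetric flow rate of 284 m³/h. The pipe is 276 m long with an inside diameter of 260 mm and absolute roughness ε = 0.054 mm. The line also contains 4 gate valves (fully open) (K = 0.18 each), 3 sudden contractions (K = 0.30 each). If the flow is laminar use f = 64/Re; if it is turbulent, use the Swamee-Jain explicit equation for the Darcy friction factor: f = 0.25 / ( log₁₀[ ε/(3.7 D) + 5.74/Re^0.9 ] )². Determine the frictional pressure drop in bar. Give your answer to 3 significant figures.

Q = 284 m³/h = 284/3600 = 0.07889 m³/s.
Cross-sectional area A = πD²/4 = π(0.26)²/4 = 0.05309 m²; mean velocity V = Q/A = 0.07889/0.05309 = 1.486 m/s.
Reynolds number Re = ρVD/μ = 797 · 1.486 · 0.26 / 0.00207 = 1.487e+05.
Re > 4000 → turbulent. Relative roughness ε/D = 5.4e-05/0.26 = 0.000208. Swamee-Jain: f = 0.25/(log₁₀[0.000208/3.7 + 5.74/1.487e+05^0.9])² = 0.25/(log₁₀[5.61e-05 + 0.000127])² = 0.25/(-3.737)² = 0.0179.
Total minor-loss coefficient ΣK = 4·0.18 + 3·0.3 = 1.62.
ΔP = [f·L/D + ΣK]·(ρV²/2) = [0.0179·276/0.26 + 1.62]·(797·1.486²/2) = [19 + 1.62]·879.8 = 1.814e+04 Pa.
ΔP = 1.814e+04 Pa = 0.181 bar.

ΔP ≈ 0.181 bar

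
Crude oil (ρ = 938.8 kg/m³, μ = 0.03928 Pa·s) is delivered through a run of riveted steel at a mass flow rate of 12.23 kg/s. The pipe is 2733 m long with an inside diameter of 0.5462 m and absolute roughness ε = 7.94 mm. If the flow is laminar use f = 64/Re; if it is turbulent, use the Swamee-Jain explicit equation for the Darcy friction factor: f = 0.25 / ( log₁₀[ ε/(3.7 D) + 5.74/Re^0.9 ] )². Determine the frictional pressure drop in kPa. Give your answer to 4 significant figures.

A = πD²/4 = π(0.5462)²/4 = 0.2343 m²; mean velocity V = ṁ/(ρA) = 12.23/(938.8 · 0.2343) = 0.0556 m/s.
Reynolds number Re = ρVD/μ = 938.8 · 0.0556 · 0.5462 / 0.0393 = 725.8.
Re < 2300 → laminar flow, so f = 64/Re = 64/725.8 = 0.08818 (the turbulent correlation is not needed).
Darcy-Weisbach: ΔP = f(L/D)(ρV²/2) = 0.08818·(2733/0.5462)·(938.8·0.0556²/2) = 0.08818·5004·1.451 = 640.2 Pa.
ΔP = 640.2 Pa = 0.6402 kPa.

ΔP ≈ 0.6402 kPa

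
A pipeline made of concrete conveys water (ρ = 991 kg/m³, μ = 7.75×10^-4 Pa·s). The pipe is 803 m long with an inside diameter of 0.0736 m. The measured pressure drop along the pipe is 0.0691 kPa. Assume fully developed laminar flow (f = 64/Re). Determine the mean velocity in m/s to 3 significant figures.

For laminar flow, f = 64/Re with Re = ρVD/μ, so Darcy-Weisbach reduces to ΔP = 32μLV/D². Solving for V: V = ΔP·D²/(32μL) = 69.1·(0.0736)²/(32·0.000775·803) = 0.0188 m/s.
Check: Re = ρVD/μ = 991·0.0188·0.0736/0.000775 = 1769 < 2300, so the laminar assumption holds.

V ≈ 0.0188 m/s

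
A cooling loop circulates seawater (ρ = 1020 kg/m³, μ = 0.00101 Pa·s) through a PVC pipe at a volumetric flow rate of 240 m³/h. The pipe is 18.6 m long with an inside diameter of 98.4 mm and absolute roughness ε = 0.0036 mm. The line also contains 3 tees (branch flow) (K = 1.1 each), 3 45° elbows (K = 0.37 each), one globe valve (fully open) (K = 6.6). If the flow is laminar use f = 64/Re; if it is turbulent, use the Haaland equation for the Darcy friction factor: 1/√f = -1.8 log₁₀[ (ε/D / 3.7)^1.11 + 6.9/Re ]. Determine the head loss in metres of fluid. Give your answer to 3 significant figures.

h_f ≈ 52.4 m

Q = 240 m³/h = 240/3600 = 0.06667 m³/s.
Cross-sectional area A = πD²/4 = π(0.0984)²/4 = 0.007605 m²; mean velocity V = Q/A = 0.06667/0.007605 = 8.767 m/s.
Reynolds number Re = ρVD/μ = 1020 · 8.767 · 0.0984 / 0.00101 = 8.712e+05.
Re > 4000 → turbulent. Relative roughness ε/D = 3.6e-06/0.0984 = 3.66e-05. Haaland: 1/√f = -1.8 log₁₀[(3.66e-05/3.7)^1.11 + 6.9/8.712e+05] = -1.8 log₁₀[2.78e-06 + 7.92e-06] = 8.947, so f = 0.01249.
Total minor-loss coefficient ΣK = 3·1.1 + 3·0.37 + 1·6.6 = 11.
ΔP = [f·L/D + ΣK]·(ρV²/2) = [0.01249·18.6/0.0984 + 11]·(1020·8.767²/2) = [2.361 + 11]·3.919e+04 = 5.241e+05 Pa.
Head loss h_f = ΔP/(ρg) = 5.241e+05/(1020·9.81) = 52.4 m.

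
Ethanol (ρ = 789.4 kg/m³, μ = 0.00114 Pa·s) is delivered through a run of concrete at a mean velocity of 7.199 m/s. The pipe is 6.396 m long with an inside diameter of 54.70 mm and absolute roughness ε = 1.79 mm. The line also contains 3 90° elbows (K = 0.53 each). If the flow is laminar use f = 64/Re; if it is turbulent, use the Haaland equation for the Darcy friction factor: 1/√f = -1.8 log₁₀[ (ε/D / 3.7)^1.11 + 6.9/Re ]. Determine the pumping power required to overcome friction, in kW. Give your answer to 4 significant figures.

P ≈ 2.959 kW

Reynolds number Re = ρVD/μ = 789.4 · 7.199 · 0.0547 / 0.00114 = 2.727e+05.
Re > 4000 → turbulent. Relative roughness ε/D = 0.00179/0.0547 = 0.0327. Haaland: 1/√f = -1.8 log₁₀[(0.0327/3.7)^1.11 + 6.9/2.727e+05] = -1.8 log₁₀[0.00526 + 2.53e-05] = 4.099, so f = 0.05952.
Total minor-loss coefficient ΣK = 3·0.53 = 1.59.
ΔP = [f·L/D + ΣK]·(ρV²/2) = [0.05952·6.396/0.0547 + 1.59]·(789.4·7.199²/2) = [6.96 + 1.59]·2.046e+04 = 1.749e+05 Pa.
Q = V·A = 7.199·0.00235 = 0.01692 m³/s.
Pumping power P = QΔP = 0.01692·1.749e+05 = 2958.8 W = 2.959 kW.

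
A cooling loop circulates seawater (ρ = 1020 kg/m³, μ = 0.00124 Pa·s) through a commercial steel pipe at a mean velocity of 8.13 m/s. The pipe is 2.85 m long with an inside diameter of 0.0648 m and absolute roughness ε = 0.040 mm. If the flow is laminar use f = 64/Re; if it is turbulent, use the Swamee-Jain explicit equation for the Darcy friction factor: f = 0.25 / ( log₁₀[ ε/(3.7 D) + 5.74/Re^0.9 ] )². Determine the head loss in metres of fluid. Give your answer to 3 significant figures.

h_f ≈ 2.75 m

Reynolds number Re = ρVD/μ = 1020 · 8.13 · 0.0648 / 0.00124 = 4.334e+05.
Re > 4000 → turbulent. Relative roughness ε/D = 4e-05/0.0648 = 0.000617. Swamee-Jain: f = 0.25/(log₁₀[0.000617/3.7 + 5.74/4.334e+05^0.9])² = 0.25/(log₁₀[0.000167 + 4.85e-05])² = 0.25/(-3.667)² = 0.01859.
Darcy-Weisbach: ΔP = f(L/D)(ρV²/2) = 0.01859·(2.85/0.0648)·(1020·8.13²/2) = 0.01859·43.98·3.371e+04 = 2.757e+04 Pa.
Head loss h_f = ΔP/(ρg) = 2.757e+04/(1020·9.81) = 2.75 m.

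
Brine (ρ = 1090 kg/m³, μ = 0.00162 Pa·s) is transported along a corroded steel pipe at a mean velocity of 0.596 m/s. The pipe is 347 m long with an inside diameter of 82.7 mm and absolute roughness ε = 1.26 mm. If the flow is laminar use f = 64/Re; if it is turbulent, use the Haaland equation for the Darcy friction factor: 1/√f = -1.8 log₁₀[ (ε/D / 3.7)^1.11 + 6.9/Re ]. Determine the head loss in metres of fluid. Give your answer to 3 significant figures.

Reynolds number Re = ρVD/μ = 1090 · 0.596 · 0.0827 / 0.00162 = 3.316e+04.
Re > 4000 → turbulent. Relative roughness ε/D = 0.00126/0.0827 = 0.0152. Haaland: 1/√f = -1.8 log₁₀[(0.0152/3.7)^1.11 + 6.9/3.316e+04] = -1.8 log₁₀[0.00225 + 0.000208] = 4.697, so f = 0.04533.
Darcy-Weisbach: ΔP = f(L/D)(ρV²/2) = 0.04533·(347/0.0827)·(1090·0.596²/2) = 0.04533·4196·193.6 = 3.682e+04 Pa.
Head loss h_f = ΔP/(ρg) = 3.682e+04/(1090·9.81) = 3.44 m.

h_f ≈ 3.44 m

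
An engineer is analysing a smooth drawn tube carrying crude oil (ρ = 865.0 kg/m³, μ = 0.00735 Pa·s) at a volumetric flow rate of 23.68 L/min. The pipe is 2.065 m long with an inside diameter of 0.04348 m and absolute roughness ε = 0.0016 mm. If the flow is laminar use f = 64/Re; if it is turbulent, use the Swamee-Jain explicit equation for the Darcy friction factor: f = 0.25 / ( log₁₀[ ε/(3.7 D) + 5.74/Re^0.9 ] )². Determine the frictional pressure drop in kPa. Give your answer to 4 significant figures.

ΔP ≈ 0.06829 kPa

Q = 23.68 L/min = 23.68/60000 = 0.0003947 m³/s.
Cross-sectional area A = πD²/4 = π(0.04348)²/4 = 0.001485 m²; mean velocity V = Q/A = 0.0003947/0.001485 = 0.2658 m/s.
Reynolds number Re = ρVD/μ = 865 · 0.2658 · 0.04348 / 0.00735 = 1360.
Re < 2300 → laminar flow, so f = 64/Re = 64/1360 = 0.04705 (the turbulent correlation is not needed).
Darcy-Weisbach: ΔP = f(L/D)(ρV²/2) = 0.04705·(2.065/0.04348)·(865·0.2658²/2) = 0.04705·47.49·30.56 = 68.29 Pa.
ΔP = 68.29 Pa = 0.06829 kPa.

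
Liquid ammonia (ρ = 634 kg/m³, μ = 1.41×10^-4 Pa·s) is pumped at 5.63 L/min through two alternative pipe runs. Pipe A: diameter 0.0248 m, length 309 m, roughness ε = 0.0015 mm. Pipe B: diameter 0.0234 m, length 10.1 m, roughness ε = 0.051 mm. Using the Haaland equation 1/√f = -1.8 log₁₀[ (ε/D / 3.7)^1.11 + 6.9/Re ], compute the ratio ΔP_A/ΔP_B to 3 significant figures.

ΔP_A/ΔP_B ≈ 19.9

Pipe A: V = Q/A = 9.383e-05/0.0004831 = 0.1943 m/s; Re = 2.166e+04; ε/D = 6.05e-05; Haaland → f = 0.02534; ΔP_A = f(L/D)(ρV²/2) = 3776 Pa.
Pipe B: V = Q/A = 9.383e-05/0.0004301 = 0.2182 m/s; Re = 2.296e+04; ε/D = 0.00218; Haaland → f = 0.02919; ΔP_B = f(L/D)(ρV²/2) = 190.2 Pa.
ΔP_A/ΔP_B = 3776/190.2 = 19.9.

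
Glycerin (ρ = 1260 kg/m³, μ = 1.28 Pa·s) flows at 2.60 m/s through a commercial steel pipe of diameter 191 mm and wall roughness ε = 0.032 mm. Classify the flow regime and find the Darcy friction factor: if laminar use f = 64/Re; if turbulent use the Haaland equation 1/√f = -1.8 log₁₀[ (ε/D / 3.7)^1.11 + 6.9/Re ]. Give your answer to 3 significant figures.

f ≈ 0.131

Re = ρVD/μ = 1260·2.6·0.191/1.28 = 488.8.
Re < 2300 → laminar, so f = 64/Re = 0.1309 (roughness is irrelevant in laminar flow).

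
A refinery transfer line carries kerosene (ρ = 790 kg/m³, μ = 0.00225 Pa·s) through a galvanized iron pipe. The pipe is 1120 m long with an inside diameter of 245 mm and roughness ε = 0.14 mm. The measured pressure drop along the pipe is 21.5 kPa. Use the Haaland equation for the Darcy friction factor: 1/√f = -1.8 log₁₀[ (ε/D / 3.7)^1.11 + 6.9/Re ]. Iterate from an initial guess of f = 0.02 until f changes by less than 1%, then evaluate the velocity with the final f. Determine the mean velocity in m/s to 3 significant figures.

V ≈ 0.742 m/s

Rearranging Darcy-Weisbach: V = √(2·ΔP·D/(f·L·ρ)). With ε/D = 0.00014/0.245 = 0.000571, iterate starting from f = 0.02:
  f = 0.02 → V = √(2·2.15e+04·0.245/(0.02·1120·790)) = 0.7716 m/s; Re = ρVD/μ = 6.637e+04; f → 0.02151
  f = 0.02151 → V = 0.7441 m/s; Re = 6.401e+04; f → 0.02162
Converged (Δf/f < 1%). With the final f = 0.02162: V = √(2·2.15e+04·0.245/(0.02162·1120·790)) = 0.7421 m/s.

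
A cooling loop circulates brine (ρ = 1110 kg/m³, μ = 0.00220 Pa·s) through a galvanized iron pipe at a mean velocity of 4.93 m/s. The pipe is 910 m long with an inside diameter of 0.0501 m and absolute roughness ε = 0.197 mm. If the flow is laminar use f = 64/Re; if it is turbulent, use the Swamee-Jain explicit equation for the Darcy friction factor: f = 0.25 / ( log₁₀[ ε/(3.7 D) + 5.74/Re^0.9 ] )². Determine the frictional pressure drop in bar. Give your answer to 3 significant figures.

Reynolds number Re = ρVD/μ = 1110 · 4.93 · 0.0501 / 0.0022 = 1.246e+05.
Re > 4000 → turbulent. Relative roughness ε/D = 0.000197/0.0501 = 0.00393. Swamee-Jain: f = 0.25/(log₁₀[0.00393/3.7 + 5.74/1.246e+05^0.9])² = 0.25/(log₁₀[0.00106 + 0.000149])² = 0.25/(-2.917)² = 0.02939.
Darcy-Weisbach: ΔP = f(L/D)(ρV²/2) = 0.02939·(910/0.0501)·(1110·4.93²/2) = 0.02939·1.816e+04·1.349e+04 = 7.201e+06 Pa.
ΔP = 7.201e+06 Pa = 72.0 bar.

ΔP ≈ 72.0 bar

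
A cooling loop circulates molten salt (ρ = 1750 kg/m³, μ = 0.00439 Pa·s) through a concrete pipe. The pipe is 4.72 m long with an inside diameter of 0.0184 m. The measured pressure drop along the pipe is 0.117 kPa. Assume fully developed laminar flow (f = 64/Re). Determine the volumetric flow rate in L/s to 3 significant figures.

Q ≈ 0.0159 L/s

For laminar flow, f = 64/Re with Re = ρVD/μ, so Darcy-Weisbach reduces to ΔP = 32μLV/D². Solving for V: V = ΔP·D²/(32μL) = 117·(0.0184)²/(32·0.00439·4.72) = 0.05974 m/s.
Check: Re = ρVD/μ = 1750·0.05974·0.0184/0.00439 = 438.2 < 2300, so the laminar assumption holds.
Q = V·A = 0.05974·(π/4·0.0184²) = 1.589e-05 m³/s = 0.0159 L/s.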